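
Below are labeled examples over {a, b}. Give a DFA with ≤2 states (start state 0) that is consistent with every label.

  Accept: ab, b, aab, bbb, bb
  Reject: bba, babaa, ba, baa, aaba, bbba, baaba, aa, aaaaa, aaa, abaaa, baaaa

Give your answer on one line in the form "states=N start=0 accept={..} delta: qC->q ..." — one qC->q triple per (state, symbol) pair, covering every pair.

Fold the examples into a partial DFA from state 0: repeatedly fix the first undefined (state, symbol) met by the shortest-then-alphabetical prefix, trying targets in increasing order and rejecting any under which an Accept and a Reject string meet in one state with the same remainder; add a state when all current targets are rejected. Accepting states are where Accept strings end.
a: 0a undefined. 0a->0: ok.
b: 0b undefined. 0b->0: no, ab/bba meet in 0. Open state 1: 0b->1.
ba: 1a undefined. 1a->0: ok.
bb: 1b undefined. 1b->0: no, bb/bba meet in 0. 1b->1: ok.
All examples now run through 2 states with every (state, symbol) defined. Accept strings end in {1}, Reject strings end in {0}; accept={1}.

states=2 start=0 accept={1} delta: 0a->0 0b->1 1a->0 1b->1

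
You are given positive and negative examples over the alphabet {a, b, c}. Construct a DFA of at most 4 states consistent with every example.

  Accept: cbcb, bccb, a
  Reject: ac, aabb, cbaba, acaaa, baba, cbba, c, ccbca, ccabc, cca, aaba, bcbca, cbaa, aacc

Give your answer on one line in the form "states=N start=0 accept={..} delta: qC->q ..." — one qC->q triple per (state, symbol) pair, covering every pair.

Fold the examples into a partial DFA from state 0: repeatedly fix the first undefined (state, symbol) met by the shortest-then-alphabetical prefix, trying targets in increasing order and rejecting any under which an Accept and a Reject string meet in one state with the same remainder; add a state when all current targets are rejected. Accepting states are where Accept strings end.
a: 0a undefined. 0a->0: ok.
b: 0b undefined. 0b->0: no, a/aabb meet in 0. Open state 1: 0b->1.
c: 0c undefined. 0c->0: no, a/ac meet in 0. 0c->1: ok.
ba: 1a undefined. 1a->0: no, a/acaaa meet in 0. 1a->1: ok.
bc: 1c undefined. 1c->0: no, bccb/aabb meet in 1 with "b" left. 1c->1: no, bccb/aabb meet in 1 with "b" left. Open state 2: 1c->2.
cb: 1b undefined. 1b->0: no, cbcb/aabb meet in 0. 1b->1: ok.
bcb: 2b undefined. 2b->0: ok.
bcc: 2c undefined. 2c->0: no, bccb/ac meet in 1. 2c->1: no, bccb/ac meet in 1. 2c->2: ok.
cca: 2a undefined. 2a->0: no, cbcb/cca meet in 0. 2a->1: ok.
All examples now run through 3 states with every (state, symbol) defined. Accept strings end in {0}, Reject strings end in {1,2}; accept={0}.

states=3 start=0 accept={0} delta: 0a->0 0b->1 0c->1 1a->1 1b->1 1c->2 2a->1 2b->0 2c->2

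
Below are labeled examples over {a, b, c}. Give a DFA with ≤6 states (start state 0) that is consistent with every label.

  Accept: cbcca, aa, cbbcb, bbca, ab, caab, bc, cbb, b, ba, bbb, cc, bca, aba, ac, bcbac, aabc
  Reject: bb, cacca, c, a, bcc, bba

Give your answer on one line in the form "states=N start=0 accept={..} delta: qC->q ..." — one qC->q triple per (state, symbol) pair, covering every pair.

Fold the examples into a partial DFA from state 0: repeatedly fix the first undefined (state, symbol) met by the shortest-then-alphabetical prefix, trying targets in increasing order and rejecting any under which an Accept and a Reject string meet in one state with the same remainder; add a state when all current targets are rejected. Accepting states are where Accept strings end.
a: 0a undefined. 0a->0: no, aa/a meet in 0. Open state 1: 0a->1.
b: 0b undefined. 0b->0: no, bc/c meet in 0 with "c" left. 0b->1: no, ab/bb meet in 1 with "b" left. Open state 2: 0b->2.
c: 0c undefined. 0c->0: no, cbb/bb meet in 2 with "b" left. 0c->1: ok.
aa: 1a undefined. 1a->0: ok.
ab: 1b undefined. 1b->0: no, cbcca/cacca meet in 1 with "ca" left. 1b->1: no, ab/c meet in 1. 1b->2: no, cbb/bb meet in 2 with "b" left. Open state 3: 1b->3.
ac: 1c undefined. 1c->0: ok.
ba: 2a undefined. 2a->0: ok.
bb: 2b undefined. 2b->0: no, aa/bb meet in 0. 2b->1: no, aa/bba meet in 0. 2b->2: no, aa/bba meet in 0. 2b->3: no, ab/bb meet in 3. Open state 4: 2b->4.
bc: 2c undefined. 2c->0: no, bca/cacca meet in 1. 2c->1: no, aa/bcc meet in 0. 2c->2: no, bc/bcc meet in 2. 2c->3: ok.
aba: 3a undefined. 3a->0: ok.
bba: 4a undefined. 4a->0: no, aa/bba meet in 0. 4a->1: ok.
bbb: 4b undefined. 4b->0: ok.
bbc: 4c undefined. 4c->0: no, bbca/cacca meet in 1. 4c->1: ok.
bcb: 3b undefined. 3b->0: ok.
bcc: 3c undefined. 3c->0: no, cbcca/bcc meet in 0. 3c->1: no, cbcca/cacca meet in 1. 3c->2: no, b/bcc meet in 2. 3c->3: no, cbbcb/bcc meet in 3. 3c->4: ok.
All examples now run through 5 states with every (state, symbol) defined. Accept strings end in {0,2,3}, Reject strings end in {1,4}; accept={0,2,3}.

states=5 start=0 accept={0,2,3} delta: 0a->1 0b->2 0c->1 1a->0 1b->3 1c->0 2a->0 2b->4 2c->3 3a->0 3b->0 3c->4 4a->1 4b->0 4c->1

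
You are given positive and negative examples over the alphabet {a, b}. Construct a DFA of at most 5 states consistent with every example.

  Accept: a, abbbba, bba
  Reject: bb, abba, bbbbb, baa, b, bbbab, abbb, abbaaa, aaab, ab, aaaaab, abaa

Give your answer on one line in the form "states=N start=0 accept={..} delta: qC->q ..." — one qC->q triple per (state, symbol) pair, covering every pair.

states=4 start=0 accept={1} delta: 0a->1 0b->0 1a->0 1b->2 2a->1 2b->3 3a->0 3b->0

Grow the machine one transition at a time. Run the examples from 0; the earliest place one falls off (shortest prefix, ties alphabetical) gets sent to the lowest-numbered state that keeps every Accept/Reject pair distinguishable — a pair clashes when both reach the same state with identical unread suffix — and to a fresh state only if none does.
a: 0a undefined. 0a->0: no, bba/abba meet in 0 with "bba" left. Open state 1: 0a->1.
b: 0b undefined. 0b->0: ok.
aa: 1a undefined. 1a->0: ok.
ab: 1b undefined. 1b->0: no, a/abba meet in 1. 1b->1: no, a/bbbab meet in 1. Open state 2: 1b->2.
aba: 2a undefined. 2a->0: no, a/abaa meet in 1. 2a->1: ok.
abb: 2b undefined. 2b->0: no, a/abba meet in 1. 2b->1: no, abbbba/bb meet in 0. 2b->2: no, a/abba meet in 1. Open state 3: 2b->3.
abba: 3a undefined. 3a->0: ok.
abbb: 3b undefined. 3b->0: ok.
All examples now run through 4 states with every (state, symbol) defined. Accept strings end in {1}, Reject strings end in {0,2}; accept={1}.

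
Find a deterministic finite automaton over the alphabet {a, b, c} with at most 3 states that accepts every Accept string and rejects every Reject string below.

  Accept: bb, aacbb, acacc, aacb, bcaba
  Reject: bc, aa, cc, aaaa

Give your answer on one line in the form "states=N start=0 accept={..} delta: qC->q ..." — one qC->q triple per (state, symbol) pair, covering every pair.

Fold the examples into a partial DFA from state 0: repeatedly fix the first undefined (state, symbol) met by the shortest-then-alphabetical prefix, trying targets in increasing order and rejecting any under which an Accept and a Reject string meet in one state with the same remainder; add a state when all current targets are rejected. Accepting states are where Accept strings end.
a: 0a undefined. 0a->0: ok.
b: 0b undefined. 0b->0: no, bb/aa meet in 0. Open state 1: 0b->1.
c: 0c undefined. 0c->0: no, acacc/aa meet in 0. 0c->1: ok.
bb: 1b undefined. 1b->0: no, bb/aa meet in 0. 1b->1: ok.
bc: 1c undefined. 1c->0: ok.
aca: 1a undefined. 1a->0: no, acacc/bc meet in 0. 1a->1: ok.
All examples now run through 2 states with every (state, symbol) defined. Accept strings end in {1}, Reject strings end in {0}; accept={1}.

states=2 start=0 accept={1} delta: 0a->0 0b->1 0c->1 1a->1 1b->1 1c->0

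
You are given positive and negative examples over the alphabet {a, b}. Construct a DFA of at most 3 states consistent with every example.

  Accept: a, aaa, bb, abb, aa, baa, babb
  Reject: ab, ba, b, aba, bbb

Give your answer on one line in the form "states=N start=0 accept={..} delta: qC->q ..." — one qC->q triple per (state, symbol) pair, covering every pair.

Grow the machine one transition at a time. Run the examples from 0; the earliest place one falls off (shortest prefix, ties alphabetical) gets sent to the lowest-numbered state that keeps every Accept/Reject pair distinguishable — a pair clashes when both reach the same state with identical unread suffix — and to a fresh state only if none does.
a: 0a undefined. 0a->0: ok.
b: 0b undefined. 0b->0: no, a/ab meet in 0. Open state 1: 0b->1.
ba: 1a undefined. 1a->0: no, a/ba meet in 0. 1a->1: no, baa/ab meet in 1. Open state 2: 1a->2.
bb: 1b undefined. 1b->0: ok.
baa: 2a undefined. 2a->0: ok.
bab: 2b undefined. 2b->0: no, babb/ab meet in 1. 2b->1: ok.
All examples now run through 3 states with every (state, symbol) defined. Accept strings end in {0}, Reject strings end in {1,2}; accept={0}.

states=3 start=0 accept={0} delta: 0a->0 0b->1 1a->2 1b->0 2a->0 2b->1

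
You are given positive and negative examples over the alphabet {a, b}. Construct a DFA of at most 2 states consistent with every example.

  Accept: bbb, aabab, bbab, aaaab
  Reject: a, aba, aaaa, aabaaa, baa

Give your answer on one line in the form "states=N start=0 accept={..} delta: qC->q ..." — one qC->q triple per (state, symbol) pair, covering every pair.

states=2 start=0 accept={1} delta: 0a->0 0b->1 1a->0 1b->0

Fold the examples into a partial DFA from state 0: repeatedly fix the first undefined (state, symbol) met by the shortest-then-alphabetical prefix, trying targets in increasing order and rejecting any under which an Accept and a Reject string meet in one state with the same remainder; add a state when all current targets are rejected. Accepting states are where Accept strings end.
a: 0a undefined. 0a->0: ok.
b: 0b undefined. 0b->0: no, bbb/a meet in 0. Open state 1: 0b->1.
ba: 1a undefined. 1a->0: ok.
bb: 1b undefined. 1b->0: ok.
All examples now run through 2 states with every (state, symbol) defined. Accept strings end in {1}, Reject strings end in {0}; accept={1}.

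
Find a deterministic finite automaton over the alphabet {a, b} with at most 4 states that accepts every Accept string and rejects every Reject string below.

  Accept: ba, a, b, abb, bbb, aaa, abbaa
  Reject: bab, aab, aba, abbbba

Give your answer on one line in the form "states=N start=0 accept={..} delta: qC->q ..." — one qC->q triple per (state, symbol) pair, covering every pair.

states=4 start=0 accept={0,1,3} delta: 0a->1 0b->0 1a->1 1b->2 2a->2 2b->3 3a->0 3b->1

State merging on the prefix tree: take the shortest (then alphabetical) example prefix whose next move is undefined and point that move at state 0, else 1, else 2, ...; a target is out if some Accept/Reject pair would then sit in one state with the same input left (inseparable). If every existing state is out, open a new one.
a: 0a undefined. 0a->0: no, ba/aba meet in 0 with "ba" left. Open state 1: 0a->1.
b: 0b undefined. 0b->0: ok.
aa: 1a undefined. 1a->0: no, b/aab meet in 0. 1a->1: ok.
ab: 1b undefined. 1b->0: no, ba/aba meet in 1. 1b->1: no, ba/bab meet in 1. Open state 2: 1b->2.
aba: 2a undefined. 2a->0: no, b/aba meet in 0. 2a->1: no, ba/aba meet in 1. 2a->2: ok.
abb: 2b undefined. 2b->0: no, ba/abbbba meet in 1. 2b->1: no, ba/abbbba meet in 1. 2b->2: no, abb/bab meet in 2. Open state 3: 2b->3.
abba: 3a undefined. 3a->0: ok.
abbb: 3b undefined. 3b->0: no, ba/abbbba meet in 1. 3b->1: ok.
All examples now run through 4 states with every (state, symbol) defined. Accept strings end in {0,1,3}, Reject strings end in {2}; accept={0,1,3}.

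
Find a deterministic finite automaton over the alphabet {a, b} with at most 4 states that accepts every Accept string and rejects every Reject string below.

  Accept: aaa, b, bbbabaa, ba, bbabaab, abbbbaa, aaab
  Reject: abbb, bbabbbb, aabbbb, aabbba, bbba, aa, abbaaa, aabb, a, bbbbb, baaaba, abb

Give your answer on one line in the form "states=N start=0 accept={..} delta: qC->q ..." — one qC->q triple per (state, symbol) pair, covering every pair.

states=4 start=0 accept={0,2} delta: 0a->1 0b->2 1a->3 1b->1 2a->0 2b->1 3a->0 3b->1

Grow the machine one transition at a time. Run the examples from 0; the earliest place one falls off (shortest prefix, ties alphabetical) gets sent to the lowest-numbered state that keeps every Accept/Reject pair distinguishable — a pair clashes when both reach the same state with identical unread suffix — and to a fresh state only if none does.
a: 0a undefined. 0a->0: no, aaa/aa meet in 0. Open state 1: 0a->1.
b: 0b undefined. 0b->0: no, b/bbbbb meet in 0. 0b->1: no, b/a meet in 1. Open state 2: 0b->2.
aa: 1a undefined. 1a->0: no, aaa/a meet in 1. 1a->1: no, aaa/aa meet in 1. 1a->2: no, b/aa meet in 2. Open state 3: 1a->3.
ab: 1b undefined. 1b->0: no, b/abb meet in 2. 1b->1: ok.
ba: 2a undefined. 2a->0: ok.
bb: 2b undefined. 2b->0: no, b/bbbbb meet in 2. 2b->1: ok.
aaa: 3a undefined. 3a->0: ok.
aab: 3b undefined. 3b->0: no, b/aabb meet in 2. 3b->1: ok.
All examples now run through 4 states with every (state, symbol) defined. Accept strings end in {0,2}, Reject strings end in {1,3}; accept={0,2}.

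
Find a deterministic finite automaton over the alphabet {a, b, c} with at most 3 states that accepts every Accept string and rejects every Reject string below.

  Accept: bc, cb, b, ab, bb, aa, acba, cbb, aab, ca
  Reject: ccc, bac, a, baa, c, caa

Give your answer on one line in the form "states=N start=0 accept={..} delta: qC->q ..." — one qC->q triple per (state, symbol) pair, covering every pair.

states=3 start=0 accept={0,2} delta: 0a->1 0b->2 0c->1 1a->0 1b->0 1c->0 2a->0 2b->0 2c->0

State merging on the prefix tree: take the shortest (then alphabetical) example prefix whose next move is undefined and point that move at state 0, else 1, else 2, ...; a target is out if some Accept/Reject pair would then sit in one state with the same input left (inseparable). If every existing state is out, open a new one.
a: 0a undefined. 0a->0: no, aa/a meet in 0. Open state 1: 0a->1.
b: 0b undefined. 0b->0: no, bc/c meet in 0 with "c" left. 0b->1: no, b/a meet in 1. Open state 2: 0b->2.
c: 0c undefined. 0c->0: no, aa/caa meet in 1 with "a" left. 0c->1: ok.
aa: 1a undefined. 1a->0: ok.
ab: 1b undefined. 1b->0: ok.
ac: 1c undefined. 1c->0: ok.
ba: 2a undefined. 2a->0: ok.
bb: 2b undefined. 2b->0: ok.
bc: 2c undefined. 2c->0: ok.
All examples now run through 3 states with every (state, symbol) defined. Accept strings end in {0,2}, Reject strings end in {1}; accept={0,2}.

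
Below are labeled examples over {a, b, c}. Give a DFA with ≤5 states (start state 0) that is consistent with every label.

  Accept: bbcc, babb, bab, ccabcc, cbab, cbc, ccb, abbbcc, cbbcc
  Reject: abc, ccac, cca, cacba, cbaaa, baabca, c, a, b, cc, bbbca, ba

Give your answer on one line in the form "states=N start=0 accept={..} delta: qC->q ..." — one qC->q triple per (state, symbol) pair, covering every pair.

states=3 start=0 accept={2} delta: 0a->0 0b->1 0c->1 1a->1 1b->2 1c->1 2a->1 2b->2 2c->2

Grow the machine one transition at a time. Run the examples from 0; the earliest place one falls off (shortest prefix, ties alphabetical) gets sent to the lowest-numbered state that keeps every Accept/Reject pair distinguishable — a pair clashes when both reach the same state with identical unread suffix — and to a fresh state only if none does.
a: 0a undefined. 0a->0: ok.
b: 0b undefined. 0b->0: no, bbcc/cc meet in 0 with "cc" left. Open state 1: 0b->1.
c: 0c undefined. 0c->0: no, cbc/abc meet in 1 with "c" left. 0c->1: ok.
ba: 1a undefined. 1a->0: no, bab/c meet in 1. 1a->1: ok.
bb: 1b undefined. 1b->0: no, bbcc/abc meet in 1 with "c" left. 1b->1: no, babb/cbaaa meet in 1. Open state 2: 1b->2.
cc: 1c undefined. 1c->0: no, ccabcc/ccac meet in 1. 1c->1: ok.
bbb: 2b undefined. 2b->0: no, babb/a meet in 0. 2b->1: no, babb/abc meet in 1. 2b->2: ok.
bbc: 2c undefined. 2c->0: no, bbcc/abc meet in 1. 2c->1: no, bbcc/abc meet in 1. 2c->2: ok.
cba: 2a undefined. 2a->0: no, cbab/abc meet in 1. 2a->1: ok.
All examples now run through 3 states with every (state, symbol) defined. Accept strings end in {2}, Reject strings end in {0,1}; accept={2}.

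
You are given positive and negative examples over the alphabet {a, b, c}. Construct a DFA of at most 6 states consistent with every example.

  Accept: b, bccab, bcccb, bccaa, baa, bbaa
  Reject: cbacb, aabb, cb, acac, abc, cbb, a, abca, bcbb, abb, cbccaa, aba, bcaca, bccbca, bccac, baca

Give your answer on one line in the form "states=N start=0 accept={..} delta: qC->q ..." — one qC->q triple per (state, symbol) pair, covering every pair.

Fold the examples into a partial DFA from state 0: repeatedly fix the first undefined (state, symbol) met by the shortest-then-alphabetical prefix, trying targets in increasing order and rejecting any under which an Accept and a Reject string meet in one state with the same remainder; add a state when all current targets are rejected. Accepting states are where Accept strings end.
a: 0a undefined. 0a->0: ok.
b: 0b undefined. 0b->0: no, b/aabb meet in 0. Open state 1: 0b->1.
c: 0c undefined. 0c->0: no, b/cb meet in 1. 0c->1: ok.
ba: 1a undefined. 1a->0: no, b/acac meet in 1. 1a->1: no, b/aba meet in 1. Open state 2: 1a->2.
bb: 1b undefined. 1b->0: no, b/cbb meet in 1. 1b->1: no, b/aabb meet in 1. 1b->2: ok.
bc: 1c undefined. 1c->0: no, bccab/cbb meet in 2 with "b" left. 1c->1: no, b/abc meet in 1. 1c->2: no, baa/abca meet in 2 with "a" left. Open state 3: 1c->3.
baa: 2a undefined. 2a->0: no, baa/a meet in 0. 2a->1: no, bbaa/aabb meet in 2. 2a->2: no, baa/aabb meet in 2. 2a->3: no, baa/abc meet in 3. Open state 4: 2a->4.
bac: 2c undefined. 2c->0: no, baa/cbccaa meet in 4. 2c->1: no, b/acac meet in 1. 2c->2: no, baa/baca meet in 4. 2c->3: no, bccaa/cbccaa meet in 3 with "caa" left. 2c->4: no, baa/acac meet in 4. Open state 5: 2c->5.
bca: 3a undefined. 3a->0: ok.
bcb: 3b undefined. 3b->0: no, b/bcbb meet in 1. 3b->1: ok.
bcc: 3c undefined. 3c->0: no, b/bccac meet in 1. 3c->1: no, bccab/cbb meet in 2 with "b" left. 3c->2: ok.
cbb: 2b undefined. 2b->0: ok.
baca: 5a undefined. 5a->0: ok.
bbaa: 4a undefined. 4a->0: no, bccaa/cbb meet in 0. 4a->1: ok.
cbac: 4c undefined. 4c->0: no, b/cbacb meet in 1. 4c->1: no, b/bccac meet in 1. 4c->2: ok.
cbcc: 5c undefined. 5c->0: ok.
bccab: 4b undefined. 4b->0: no, bccab/cbacb meet in 0. 4b->1: ok.
bcccb: 5b undefined. 5b->0: no, bcccb/cbacb meet in 0. 5b->1: ok.
All examples now run through 6 states with every (state, symbol) defined. Accept strings end in {1,4}, Reject strings end in {0,2,3,5}; accept={1,4}.

states=6 start=0 accept={1,4} delta: 0a->0 0b->1 0c->1 1a->2 1b->2 1c->3 2a->4 2b->0 2c->5 3a->0 3b->1 3c->2 4a->1 4b->1 4c->2 5a->0 5b->1 5c->0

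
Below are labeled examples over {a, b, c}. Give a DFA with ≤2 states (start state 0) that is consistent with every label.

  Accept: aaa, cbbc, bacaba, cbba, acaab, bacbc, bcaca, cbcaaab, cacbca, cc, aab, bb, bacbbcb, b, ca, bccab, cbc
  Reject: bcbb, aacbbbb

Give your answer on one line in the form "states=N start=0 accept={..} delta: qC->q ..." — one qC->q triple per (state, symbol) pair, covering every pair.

states=2 start=0 accept={0} delta: 0a->0 0b->0 0c->1 1a->0 1b->1 1c->0

Grow the machine one transition at a time. Run the examples from 0; the earliest place one falls off (shortest prefix, ties alphabetical) gets sent to the lowest-numbered state that keeps every Accept/Reject pair distinguishable — a pair clashes when both reach the same state with identical unread suffix — and to a fresh state only if none does.
a: 0a undefined. 0a->0: ok.
b: 0b undefined. 0b->0: ok.
c: 0c undefined. 0c->0: no, aaa/bcbb meet in 0. Open state 1: 0c->1.
ca: 1a undefined. 1a->0: ok.
cb: 1b undefined. 1b->0: no, aaa/bcbb meet in 0. 1b->1: ok.
cc: 1c undefined. 1c->0: ok.
All examples now run through 2 states with every (state, symbol) defined. Accept strings end in {0}, Reject strings end in {1}; accept={0}.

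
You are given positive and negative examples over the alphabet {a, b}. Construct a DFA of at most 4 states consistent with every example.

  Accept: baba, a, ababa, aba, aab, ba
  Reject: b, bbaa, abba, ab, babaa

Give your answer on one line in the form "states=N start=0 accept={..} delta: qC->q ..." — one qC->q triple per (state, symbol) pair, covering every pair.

states=3 start=0 accept={1} delta: 0a->1 0b->0 1a->2 1b->2 2a->1 2b->1

Grow the machine one transition at a time. Run the examples from 0; the earliest place one falls off (shortest prefix, ties alphabetical) gets sent to the lowest-numbered state that keeps every Accept/Reject pair distinguishable — a pair clashes when both reach the same state with identical unread suffix — and to a fresh state only if none does.
a: 0a undefined. 0a->0: no, aab/b meet in 0 with "b" left. Open state 1: 0a->1.
b: 0b undefined. 0b->0: ok.
aa: 1a undefined. 1a->0: no, aab/b meet in 0. 1a->1: no, a/bbaa meet in 1. Open state 2: 1a->2.
ab: 1b undefined. 1b->0: no, baba/abba meet in 1. 1b->1: no, baba/bbaa meet in 2. 1b->2: ok.
aab: 2b undefined. 2b->0: no, a/abba meet in 1. 2b->1: ok.
aba: 2a undefined. 2a->0: no, baba/b meet in 0. 2a->1: ok.
All examples now run through 3 states with every (state, symbol) defined. Accept strings end in {1}, Reject strings end in {0,2}; accept={1}.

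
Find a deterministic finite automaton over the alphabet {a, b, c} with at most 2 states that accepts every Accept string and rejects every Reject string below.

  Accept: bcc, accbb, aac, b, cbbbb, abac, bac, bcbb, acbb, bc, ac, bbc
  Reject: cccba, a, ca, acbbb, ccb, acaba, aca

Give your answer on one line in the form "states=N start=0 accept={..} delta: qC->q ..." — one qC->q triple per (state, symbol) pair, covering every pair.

Grow the machine one transition at a time. Run the examples from 0; the earliest place one falls off (shortest prefix, ties alphabetical) gets sent to the lowest-numbered state that keeps every Accept/Reject pair distinguishable — a pair clashes when both reach the same state with identical unread suffix — and to a fresh state only if none does.
a: 0a undefined. 0a->0: ok.
b: 0b undefined. 0b->0: no, b/a meet in 0. Open state 1: 0b->1.
c: 0c undefined. 0c->0: no, aac/a meet in 0. 0c->1: ok.
ba: 1a undefined. 1a->0: ok.
bb: 1b undefined. 1b->0: ok.
bc: 1c undefined. 1c->0: no, bcc/ccb meet in 1. 1c->1: ok.
All examples now run through 2 states with every (state, symbol) defined. Accept strings end in {1}, Reject strings end in {0}; accept={1}.

states=2 start=0 accept={1} delta: 0a->0 0b->1 0c->1 1a->0 1b->0 1c->1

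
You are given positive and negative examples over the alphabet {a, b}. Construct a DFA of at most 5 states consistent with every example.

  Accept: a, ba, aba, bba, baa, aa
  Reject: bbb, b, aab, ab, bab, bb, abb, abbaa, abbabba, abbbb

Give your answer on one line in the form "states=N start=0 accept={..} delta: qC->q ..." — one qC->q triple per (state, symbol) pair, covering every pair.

states=4 start=0 accept={0,3} delta: 0a->0 0b->1 1a->0 1b->2 2a->3 2b->1 3a->1 3b->3

Grow the machine one transition at a time. Run the examples from 0; the earliest place one falls off (shortest prefix, ties alphabetical) gets sent to the lowest-numbered state that keeps every Accept/Reject pair distinguishable — a pair clashes when both reach the same state with identical unread suffix — and to a fresh state only if none does.
a: 0a undefined. 0a->0: ok.
b: 0b undefined. 0b->0: no, a/bbb meet in 0. Open state 1: 0b->1.
ba: 1a undefined. 1a->0: ok.
bb: 1b undefined. 1b->0: no, a/bb meet in 0. 1b->1: no, a/abbaa meet in 0. Open state 2: 1b->2.
bba: 2a undefined. 2a->0: no, a/abbaa meet in 0. 2a->1: no, a/abbaa meet in 0. 2a->2: no, bba/bb meet in 2. Open state 3: 2a->3.
bbb: 2b undefined. 2b->0: no, a/bbb meet in 0. 2b->1: ok.
abbaa: 3a undefined. 3a->0: no, a/abbaa meet in 0. 3a->1: ok.
abbab: 3b undefined. 3b->0: no, a/abbabba meet in 0. 3b->1: no, bba/abbabba meet in 3. 3b->2: no, a/abbabba meet in 0. 3b->3: ok.
All examples now run through 4 states with every (state, symbol) defined. Accept strings end in {0,3}, Reject strings end in {1,2}; accept={0,3}.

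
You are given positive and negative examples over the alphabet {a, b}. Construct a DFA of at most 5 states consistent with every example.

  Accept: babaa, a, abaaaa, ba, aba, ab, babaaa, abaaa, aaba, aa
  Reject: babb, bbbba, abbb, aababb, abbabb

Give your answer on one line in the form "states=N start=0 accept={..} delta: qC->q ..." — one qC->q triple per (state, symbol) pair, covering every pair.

states=3 start=0 accept={0,1} delta: 0a->0 0b->1 1a->0 1b->2 2a->2 2b->2

Fold the examples into a partial DFA from state 0: repeatedly fix the first undefined (state, symbol) met by the shortest-then-alphabetical prefix, trying targets in increasing order and rejecting any under which an Accept and a Reject string meet in one state with the same remainder; add a state when all current targets are rejected. Accepting states are where Accept strings end.
a: 0a undefined. 0a->0: ok.
b: 0b undefined. 0b->0: no, babaa/babb meet in 0. Open state 1: 0b->1.
ba: 1a undefined. 1a->0: ok.
bb: 1b undefined. 1b->0: no, babaa/babb meet in 0. 1b->1: no, babaa/bbbba meet in 0. Open state 2: 1b->2.
bbb: 2b undefined. 2b->0: no, babaa/bbbba meet in 0. 2b->1: no, ab/abbb meet in 1. 2b->2: ok.
abba: 2a undefined. 2a->0: no, babaa/bbbba meet in 0. 2a->1: no, ab/bbbba meet in 1. 2a->2: ok.
All examples now run through 3 states with every (state, symbol) defined. Accept strings end in {0,1}, Reject strings end in {2}; accept={0,1}.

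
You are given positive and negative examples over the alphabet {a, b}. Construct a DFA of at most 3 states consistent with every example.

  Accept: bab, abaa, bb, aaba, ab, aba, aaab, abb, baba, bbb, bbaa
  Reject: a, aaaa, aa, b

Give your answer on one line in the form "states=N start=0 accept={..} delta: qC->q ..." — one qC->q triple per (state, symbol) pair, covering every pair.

Grow the machine one transition at a time. Run the examples from 0; the earliest place one falls off (shortest prefix, ties alphabetical) gets sent to the lowest-numbered state that keeps every Accept/Reject pair distinguishable — a pair clashes when both reach the same state with identical unread suffix — and to a fresh state only if none does.
a: 0a undefined. 0a->0: no, ab/b meet in 0 with "b" left. Open state 1: 0a->1.
b: 0b undefined. 0b->0: no, bb/b meet in 0. 0b->1: ok.
aa: 1a undefined. 1a->0: no, bab/a meet in 1. 1a->1: ok.
ab: 1b undefined. 1b->0: no, abaa/a meet in 1. 1b->1: no, bab/a meet in 1. Open state 2: 1b->2.
aba: 2a undefined. 2a->0: no, abaa/a meet in 1. 2a->1: no, abaa/a meet in 1. 2a->2: ok.
abb: 2b undefined. 2b->0: ok.
All examples now run through 3 states with every (state, symbol) defined. Accept strings end in {0,2}, Reject strings end in {1}; accept={0,2}.

states=3 start=0 accept={0,2} delta: 0a->1 0b->1 1a->1 1b->2 2a->2 2b->0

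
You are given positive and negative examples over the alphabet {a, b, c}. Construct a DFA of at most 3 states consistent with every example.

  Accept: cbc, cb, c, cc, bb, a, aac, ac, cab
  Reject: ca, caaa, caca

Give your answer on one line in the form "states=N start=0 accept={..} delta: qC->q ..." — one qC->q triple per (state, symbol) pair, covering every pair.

Fold the examples into a partial DFA from state 0: repeatedly fix the first undefined (state, symbol) met by the shortest-then-alphabetical prefix, trying targets in increasing order and rejecting any under which an Accept and a Reject string meet in one state with the same remainder; add a state when all current targets are rejected. Accepting states are where Accept strings end.
a: 0a undefined. 0a->0: ok.
b: 0b undefined. 0b->0: ok.
c: 0c undefined. 0c->0: no, cbc/ca meet in 0. Open state 1: 0c->1.
ca: 1a undefined. 1a->0: no, bb/ca meet in 0. 1a->1: no, c/ca meet in 1. Open state 2: 1a->2.
cb: 1b undefined. 1b->0: ok.
cc: 1c undefined. 1c->0: ok.
caa: 2a undefined. 2a->0: no, cb/caaa meet in 0. 2a->1: ok.
cab: 2b undefined. 2b->0: ok.
cac: 2c undefined. 2c->0: no, cb/caca meet in 0. 2c->1: ok.
All examples now run through 3 states with every (state, symbol) defined. Accept strings end in {0,1}, Reject strings end in {2}; accept={0,1}.

states=3 start=0 accept={0,1} delta: 0a->0 0b->0 0c->1 1a->2 1b->0 1c->0 2a->1 2b->0 2c->1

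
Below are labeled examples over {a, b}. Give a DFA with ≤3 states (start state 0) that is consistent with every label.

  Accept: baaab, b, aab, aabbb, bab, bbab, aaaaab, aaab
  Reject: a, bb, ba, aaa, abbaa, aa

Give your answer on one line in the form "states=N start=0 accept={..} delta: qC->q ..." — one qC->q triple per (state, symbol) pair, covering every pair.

states=2 start=0 accept={1} delta: 0a->0 0b->1 1a->0 1b->0

Fold the examples into a partial DFA from state 0: repeatedly fix the first undefined (state, symbol) met by the shortest-then-alphabetical prefix, trying targets in increasing order and rejecting any under which an Accept and a Reject string meet in one state with the same remainder; add a state when all current targets are rejected. Accepting states are where Accept strings end.
a: 0a undefined. 0a->0: ok.
b: 0b undefined. 0b->0: no, baaab/a meet in 0. Open state 1: 0b->1.
ba: 1a undefined. 1a->0: ok.
bb: 1b undefined. 1b->0: ok.
All examples now run through 2 states with every (state, symbol) defined. Accept strings end in {1}, Reject strings end in {0}; accept={1}.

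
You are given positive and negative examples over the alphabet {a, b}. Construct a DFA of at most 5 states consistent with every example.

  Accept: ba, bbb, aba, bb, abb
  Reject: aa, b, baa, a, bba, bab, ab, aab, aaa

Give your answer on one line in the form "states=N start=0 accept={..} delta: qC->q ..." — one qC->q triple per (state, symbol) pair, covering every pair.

states=4 start=0 accept={2,3} delta: 0a->0 0b->1 1a->2 1b->3 2a->0 2b->0 3a->0 3b->2

State merging on the prefix tree: take the shortest (then alphabetical) example prefix whose next move is undefined and point that move at state 0, else 1, else 2, ...; a target is out if some Accept/Reject pair would then sit in one state with the same input left (inseparable). If every existing state is out, open a new one.
a: 0a undefined. 0a->0: ok.
b: 0b undefined. 0b->0: no, ba/aa meet in 0. Open state 1: 0b->1.
ba: 1a undefined. 1a->0: no, ba/aa meet in 0. 1a->1: no, ba/b meet in 1. Open state 2: 1a->2.
bb: 1b undefined. 1b->0: no, bbb/b meet in 1. 1b->1: no, ba/bba meet in 2. 1b->2: no, bbb/bab meet in 2 with "b" left. Open state 3: 1b->3.
baa: 2a undefined. 2a->0: ok.
bab: 2b undefined. 2b->0: ok.
bba: 3a undefined. 3a->0: ok.
bbb: 3b undefined. 3b->0: no, bbb/aa meet in 0. 3b->1: no, bbb/b meet in 1. 3b->2: ok.
All examples now run through 4 states with every (state, symbol) defined. Accept strings end in {2,3}, Reject strings end in {0,1}; accept={2,3}.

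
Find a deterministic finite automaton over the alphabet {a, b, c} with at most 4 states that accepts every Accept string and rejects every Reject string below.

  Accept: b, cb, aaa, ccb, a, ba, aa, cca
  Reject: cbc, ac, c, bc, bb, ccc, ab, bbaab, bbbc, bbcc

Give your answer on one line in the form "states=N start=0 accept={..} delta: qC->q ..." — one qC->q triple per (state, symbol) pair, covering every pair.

Fold the examples into a partial DFA from state 0: repeatedly fix the first undefined (state, symbol) met by the shortest-then-alphabetical prefix, trying targets in increasing order and rejecting any under which an Accept and a Reject string meet in one state with the same remainder; add a state when all current targets are rejected. Accepting states are where Accept strings end.
a: 0a undefined. 0a->0: no, b/ab meet in 0 with "b" left. Open state 1: 0a->1.
b: 0b undefined. 0b->0: no, b/bb meet in 0. 0b->1: ok.
c: 0c undefined. 0c->0: ok.
aa: 1a undefined. 1a->0: no, ba/c meet in 0. 1a->1: ok.
ab: 1b undefined. 1b->0: ok.
ac: 1c undefined. 1c->0: ok.
All examples now run through 2 states with every (state, symbol) defined. Accept strings end in {1}, Reject strings end in {0}; accept={1}.

states=2 start=0 accept={1} delta: 0a->1 0b->1 0c->0 1a->1 1b->0 1c->0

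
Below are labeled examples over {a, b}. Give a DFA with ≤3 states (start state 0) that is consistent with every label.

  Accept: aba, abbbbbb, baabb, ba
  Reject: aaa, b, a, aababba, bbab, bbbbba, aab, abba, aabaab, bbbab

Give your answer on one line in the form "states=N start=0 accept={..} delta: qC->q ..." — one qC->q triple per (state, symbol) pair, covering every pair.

Grow the machine one transition at a time. Run the examples from 0; the earliest place one falls off (shortest prefix, ties alphabetical) gets sent to the lowest-numbered state that keeps every Accept/Reject pair distinguishable — a pair clashes when both reach the same state with identical unread suffix — and to a fresh state only if none does.
a: 0a undefined. 0a->0: ok.
b: 0b undefined. 0b->0: no, aba/aaa meet in 0. Open state 1: 0b->1.
ba: 1a undefined. 1a->0: no, aba/aaa meet in 0. 1a->1: no, aba/b meet in 1. Open state 2: 1a->2.
bb: 1b undefined. 1b->0: no, aba/bbbbba meet in 2. 1b->1: no, aba/bbbbba meet in 2. 1b->2: ok.
baa: 2a undefined. 2a->0: ok.
bbb: 2b undefined. 2b->0: no, aba/aababba meet in 2. 2b->1: no, aba/bbbbba meet in 2. 2b->2: ok.
All examples now run through 3 states with every (state, symbol) defined. Accept strings end in {2}, Reject strings end in {0,1}; accept={2}.

states=3 start=0 accept={2} delta: 0a->0 0b->1 1a->2 1b->2 2a->0 2b->2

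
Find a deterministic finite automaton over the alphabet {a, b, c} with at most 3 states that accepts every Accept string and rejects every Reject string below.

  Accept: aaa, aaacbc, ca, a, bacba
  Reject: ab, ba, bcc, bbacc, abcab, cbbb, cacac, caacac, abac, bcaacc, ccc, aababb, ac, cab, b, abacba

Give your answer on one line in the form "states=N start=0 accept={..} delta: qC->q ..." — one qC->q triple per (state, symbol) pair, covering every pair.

Fold the examples into a partial DFA from state 0: repeatedly fix the first undefined (state, symbol) met by the shortest-then-alphabetical prefix, trying targets in increasing order and rejecting any under which an Accept and a Reject string meet in one state with the same remainder; add a state when all current targets are rejected. Accepting states are where Accept strings end.
a: 0a undefined. 0a->0: no, bacba/abacba meet in 0 with "bacba" left. Open state 1: 0a->1.
b: 0b undefined. 0b->0: no, a/ba meet in 1. 0b->1: no, a/b meet in 1. Open state 2: 0b->2.
c: 0c undefined. 0c->0: ok.
aa: 1a undefined. 1a->0: ok.
ab: 1b undefined. 1b->0: ok.
ac: 1c undefined. 1c->0: ok.
ba: 2a undefined. 2a->0: no, bacba/ab meet in 0. 2a->1: no, aaa/ba meet in 1. 2a->2: ok.
bb: 2b undefined. 2b->0: ok.
bc: 2c undefined. 2c->0: no, aaacbc/ab meet in 0. 2c->1: ok.
All examples now run through 3 states with every (state, symbol) defined. Accept strings end in {1}, Reject strings end in {0,2}; accept={1}.

states=3 start=0 accept={1} delta: 0a->1 0b->2 0c->0 1a->0 1b->0 1c->0 2a->2 2b->0 2c->1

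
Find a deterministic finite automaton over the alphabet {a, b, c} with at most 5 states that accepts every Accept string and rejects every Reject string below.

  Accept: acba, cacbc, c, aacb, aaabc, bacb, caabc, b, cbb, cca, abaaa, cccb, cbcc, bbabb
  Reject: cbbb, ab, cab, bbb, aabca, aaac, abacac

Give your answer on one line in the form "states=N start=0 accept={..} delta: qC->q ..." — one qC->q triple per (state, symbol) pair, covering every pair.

Fold the examples into a partial DFA from state 0: repeatedly fix the first undefined (state, symbol) met by the shortest-then-alphabetical prefix, trying targets in increasing order and rejecting any under which an Accept and a Reject string meet in one state with the same remainder; add a state when all current targets are rejected. Accepting states are where Accept strings end.
a: 0a undefined. 0a->0: no, c/aaac meet in 0 with "c" left. Open state 1: 0a->1.
b: 0b undefined. 0b->0: no, b/bbb meet in 0. 0b->1: ok.
c: 0c undefined. 0c->0: no, cbb/ab meet in 1 with "b" left. 0c->1: no, cbb/bbb meet in 1 with "bb" left. Open state 2: 0c->2.
aa: 1a undefined. 1a->0: ok.
ab: 1b undefined. 1b->0: no, b/bbb meet in 1. 1b->1: no, aaabc/aaac meet in 1 with "c" left. 1b->2: no, c/ab meet in 2. Open state 3: 1b->3.
ac: 1c undefined. 1c->0: no, acba/aaac meet in 0. 1c->1: no, b/aaac meet in 1. 1c->2: no, c/aaac meet in 2. 1c->3: ok.
ca: 2a undefined. 2a->0: no, b/cab meet in 1. 2a->1: no, caabc/ab meet in 3. 2a->2: no, aacb/cab meet in 2 with "b" left. 2a->3: ok.
cb: 2b undefined. 2b->0: ok.
cc: 2c undefined. 2c->0: ok.
aba: 3a undefined. 3a->0: no, aacb/aabca meet in 0. 3a->1: no, b/aabca meet in 1. 3a->2: no, c/aabca meet in 2. 3a->3: no, abaaa/cbbb meet in 3. Open state 4: 3a->4.
acb: 3b undefined. 3b->0: no, aacb/cab meet in 0. 3b->1: no, b/cab meet in 1. 3b->2: no, acba/cbbb meet in 3. 3b->3: no, acba/aabca meet in 4. 3b->4: ok.
cac: 3c undefined. 3c->0: no, cacbc/cbbb meet in 3. 3c->1: ok.
abaa: 4a undefined. 4a->0: ok.
abac: 4c undefined. 4c->0: ok.
bbab: 4b undefined. 4b->0: ok.
All examples now run through 5 states with every (state, symbol) defined. Accept strings end in {0,1,2}, Reject strings end in {3,4}; accept={0,1,2}.

states=5 start=0 accept={0,1,2} delta: 0a->1 0b->1 0c->2 1a->0 1b->3 1c->3 2a->3 2b->0 2c->0 3a->4 3b->4 3c->1 4a->0 4b->0 4c->0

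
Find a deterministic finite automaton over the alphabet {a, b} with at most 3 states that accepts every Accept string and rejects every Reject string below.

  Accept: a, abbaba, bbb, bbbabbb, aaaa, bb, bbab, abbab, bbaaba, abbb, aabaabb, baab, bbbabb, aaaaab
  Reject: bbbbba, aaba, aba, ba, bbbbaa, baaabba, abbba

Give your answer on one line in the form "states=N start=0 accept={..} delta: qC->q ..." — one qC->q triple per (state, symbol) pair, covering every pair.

Grow the machine one transition at a time. Run the examples from 0; the earliest place one falls off (shortest prefix, ties alphabetical) gets sent to the lowest-numbered state that keeps every Accept/Reject pair distinguishable — a pair clashes when both reach the same state with identical unread suffix — and to a fresh state only if none does.
a: 0a undefined. 0a->0: ok.
b: 0b undefined. 0b->0: no, a/bbbbba meet in 0. Open state 1: 0b->1.
ba: 1a undefined. 1a->0: no, a/aaba meet in 0. 1a->1: no, aaaaab/aaba meet in 1. Open state 2: 1a->2.
bb: 1b undefined. 1b->0: no, a/bbbbaa meet in 0. 1b->1: ok.
baa: 2a undefined. 2a->0: no, a/bbbbaa meet in 0. 2a->1: no, bbb/bbbbaa meet in 1. 2a->2: ok.
baab: 2b undefined. 2b->0: ok.
All examples now run through 3 states with every (state, symbol) defined. Accept strings end in {0,1}, Reject strings end in {2}; accept={0,1}.

states=3 start=0 accept={0,1} delta: 0a->0 0b->1 1a->2 1b->1 2a->2 2b->0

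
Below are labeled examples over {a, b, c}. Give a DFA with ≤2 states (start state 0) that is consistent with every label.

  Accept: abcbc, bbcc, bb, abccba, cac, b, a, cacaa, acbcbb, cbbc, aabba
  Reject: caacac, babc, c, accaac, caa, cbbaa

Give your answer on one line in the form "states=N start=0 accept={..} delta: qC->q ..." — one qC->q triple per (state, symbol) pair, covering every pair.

Grow the machine one transition at a time. Run the examples from 0; the earliest place one falls off (shortest prefix, ties alphabetical) gets sent to the lowest-numbered state that keeps every Accept/Reject pair distinguishable — a pair clashes when both reach the same state with identical unread suffix — and to a fresh state only if none does.
a: 0a undefined. 0a->0: ok.
b: 0b undefined. 0b->0: ok.
c: 0c undefined. 0c->0: no, abcbc/caacac meet in 0. Open state 1: 0c->1.
ca: 1a undefined. 1a->0: no, bb/caa meet in 0. 1a->1: ok.
cb: 1b undefined. 1b->0: no, abcbc/babc meet in 1. 1b->1: ok.
acc: 1c undefined. 1c->0: ok.
All examples now run through 2 states with every (state, symbol) defined. Accept strings end in {0}, Reject strings end in {1}; accept={0}.

states=2 start=0 accept={0} delta: 0a->0 0b->0 0c->1 1a->1 1b->1 1c->0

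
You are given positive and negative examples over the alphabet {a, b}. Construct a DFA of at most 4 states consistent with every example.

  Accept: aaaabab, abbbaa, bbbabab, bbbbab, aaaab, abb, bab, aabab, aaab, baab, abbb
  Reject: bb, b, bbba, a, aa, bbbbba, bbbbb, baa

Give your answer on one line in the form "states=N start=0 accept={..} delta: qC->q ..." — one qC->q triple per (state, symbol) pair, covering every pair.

states=3 start=0 accept={2} delta: 0a->1 0b->0 1a->1 1b->2 2a->2 2b->2

Grow the machine one transition at a time. Run the examples from 0; the earliest place one falls off (shortest prefix, ties alphabetical) gets sent to the lowest-numbered state that keeps every Accept/Reject pair distinguishable — a pair clashes when both reach the same state with identical unread suffix — and to a fresh state only if none does.
a: 0a undefined. 0a->0: no, aaaab/b meet in 0 with "b" left. Open state 1: 0a->1.
b: 0b undefined. 0b->0: ok.
aa: 1a undefined. 1a->0: no, aaaab/bb meet in 0. 1a->1: ok.
ab: 1b undefined. 1b->0: no, aaaabab/bb meet in 0. 1b->1: no, aaaabab/bbba meet in 1. Open state 2: 1b->2.
abb: 2b undefined. 2b->0: no, abbbaa/bbba meet in 1. 2b->1: no, abb/bbba meet in 1. 2b->2: ok.
aaba: 2a undefined. 2a->0: no, aaaabab/bb meet in 0. 2a->1: no, abbbaa/bbba meet in 1. 2a->2: ok.
All examples now run through 3 states with every (state, symbol) defined. Accept strings end in {2}, Reject strings end in {0,1}; accept={2}.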